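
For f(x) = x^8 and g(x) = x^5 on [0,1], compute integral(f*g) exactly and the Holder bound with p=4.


Step 1: Exact integral of f*g = integral(x^13, 0, 1) = 1/14
     = 0.071429
Step 2: Holder bound with p=4, q=1.333333:
  ||f||_p = (integral x^32 dx)^(1/4) = (1/33)^(1/4) = 0.417226
  ||g||_q = (integral x^6.666667 dx)^(1/1.333333) = (1/7.666667)^(1/1.333333) = 0.217043
Step 3: Holder bound = ||f||_p * ||g||_q = 0.417226 * 0.217043 = 0.090556
Verification: 0.071429 <= 0.090556 (Holder holds)


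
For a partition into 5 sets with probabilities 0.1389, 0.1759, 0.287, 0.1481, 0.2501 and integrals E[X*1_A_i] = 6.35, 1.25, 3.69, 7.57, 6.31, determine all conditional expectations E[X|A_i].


For each cell A_i: E[X|A_i] = E[X*1_A_i] / P(A_i)
Step 1: E[X|A_1] = 6.35 / 0.1389 = 45.716343
Step 2: E[X|A_2] = 1.25 / 0.1759 = 7.10631
Step 3: E[X|A_3] = 3.69 / 0.287 = 12.857143
Step 4: E[X|A_4] = 7.57 / 0.1481 = 51.114112
Step 5: E[X|A_5] = 6.31 / 0.2501 = 25.229908
Verification: E[X] = sum E[X*1_A_i] = 6.35 + 1.25 + 3.69 + 7.57 + 6.31 = 25.17


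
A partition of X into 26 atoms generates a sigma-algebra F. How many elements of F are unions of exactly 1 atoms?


Each element of F is a union of some subset of the 26 atoms.
Elements that are unions of exactly 1 atoms correspond to 1-element subsets of the 26 atoms.
Count = C(26, 1) = 26! / (1! * 25!) = 26.


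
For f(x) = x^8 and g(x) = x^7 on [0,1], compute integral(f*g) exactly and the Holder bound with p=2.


Step 1: Exact integral of f*g = integral(x^15, 0, 1) = 1/16
     = 0.0625
Step 2: Holder bound with p=2, q=2:
  ||f||_p = (integral x^16 dx)^(1/2) = (1/17)^(1/2) = 0.242536
  ||g||_q = (integral x^14 dx)^(1/2) = (1/15)^(1/2) = 0.258199
Step 3: Holder bound = ||f||_p * ||g||_q = 0.242536 * 0.258199 = 0.062622
Verification: 0.0625 <= 0.062622 (Holder holds)


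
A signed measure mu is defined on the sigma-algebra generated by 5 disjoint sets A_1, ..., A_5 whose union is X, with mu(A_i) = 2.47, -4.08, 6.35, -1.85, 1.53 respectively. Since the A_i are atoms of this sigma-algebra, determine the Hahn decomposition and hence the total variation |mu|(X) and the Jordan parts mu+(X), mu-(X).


Step 1: Every measurable set is a union of atoms (the cells / points), so a Hahn decomposition is
  obtained by grouping atoms by sign: P = union of atoms with mu > 0, N = union of the remaining atoms.
  Atoms in P (indices): 1, 3, 5;  atoms in N (indices): 2, 4
  Positive values: 2.47, 6.35, 1.53
  Negative values: -4.08, -1.85
Step 2: mu+(X) = mu(P) = sum of positive atom values = 10.35
Step 3: mu-(X) = -mu(N) = sum of |negative atom values| = 5.93
Step 4: |mu|(X) = mu+(X) + mu-(X) = 10.35 + 5.93 = 16.28


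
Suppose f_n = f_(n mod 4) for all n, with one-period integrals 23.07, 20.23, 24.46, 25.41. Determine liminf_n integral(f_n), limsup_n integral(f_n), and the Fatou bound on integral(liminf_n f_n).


The sequence (integral(f_n)) is periodic with period 4, repeating the values 23.07, 20.23, 24.46, 25.41 indefinitely.
Step 1: For a periodic sequence, every tail (a_m, a_(m+1), ...) contains all 4 period values infinitely often.
Step 2: Hence inf of every tail = min of the period values = min(23.07, 20.23, 24.46, 25.41) = 20.23.
        liminf_n integral(f_n) = sup over m of (inf of tail from m) = 20.23.
Step 3: Similarly sup of every tail = max of the period values = 25.41.
        limsup_n integral(f_n) = 25.41.
Step 4: Fatou's lemma: integral(liminf_n f_n) <= liminf_n integral(f_n) = 20.23.
        So the integral of the pointwise liminf is at most 20.23.


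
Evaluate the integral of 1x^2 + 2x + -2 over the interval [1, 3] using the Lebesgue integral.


The Lebesgue integral of a Riemann-integrable function agrees with the Riemann integral.
Antiderivative F(x) = (1/3)x^3 + (2/2)x^2 + -2x
F(3) = (1/3)*3^3 + (2/2)*3^2 + -2*3
     = (1/3)*27 + (2/2)*9 + -2*3
     = 9 + 9 + -6
     = 12
F(1) = -0.666667
Integral = F(3) - F(1) = 12 - -0.666667 = 12.666667


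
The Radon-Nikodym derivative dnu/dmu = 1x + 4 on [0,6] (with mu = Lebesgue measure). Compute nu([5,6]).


nu(A) = integral_A (dnu/dmu) dmu = integral_5^6 (1x + 4) dx
Step 1: Antiderivative F(x) = (1/2)x^2 + 4x
Step 2: F(6) = (1/2)*6^2 + 4*6 = 18 + 24 = 42
Step 3: F(5) = (1/2)*5^2 + 4*5 = 12.5 + 20 = 32.5
Step 4: nu([5,6]) = F(6) - F(5) = 42 - 32.5 = 9.5


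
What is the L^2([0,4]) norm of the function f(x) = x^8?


Step 1: ||f||_2 = (integral_0^4 |x^8|^2 dx)^(1/2)
     = (integral_0^4 x^16 dx)^(1/2)
Step 2: integral_0^4 x^16 dx = [x^17/(17)] from 0 to 4 = 4^17/17
     = 17179869184/17 = 1.010581e+09
Step 3: ||f||_2 = (1.010581e+09)^(1/2) = 31789.629445


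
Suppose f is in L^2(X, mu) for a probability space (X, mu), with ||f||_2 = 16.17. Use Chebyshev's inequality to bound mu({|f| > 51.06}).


Chebyshev/Markov inequality: mu(|f| > eps) <= (||f||_p / eps)^p
Step 1: ||f||_2 / eps = 16.17 / 51.06 = 0.316686
Step 2: Raise to power p = 2:
  (0.316686)^2 = 0.10029
Step 3: Therefore mu(|f| > 51.06) <= 0.10029


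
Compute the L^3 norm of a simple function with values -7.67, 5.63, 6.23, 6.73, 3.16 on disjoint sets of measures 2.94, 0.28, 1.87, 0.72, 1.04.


Step 1: Compute |f_i|^3 for each value:
  |-7.67|^3 = 451.217663
  |5.63|^3 = 178.453547
  |6.23|^3 = 241.804367
  |6.73|^3 = 304.821217
  |3.16|^3 = 31.554496
Step 2: Multiply by measures and sum:
  451.217663 * 2.94 = 1326.579929
  178.453547 * 0.28 = 49.966993
  241.804367 * 1.87 = 452.174166
  304.821217 * 0.72 = 219.471276
  31.554496 * 1.04 = 32.816676
Sum = 1326.579929 + 49.966993 + 452.174166 + 219.471276 + 32.816676 = 2081.009041
Step 3: Take the p-th root:
||f||_3 = (2081.009041)^(1/3) = 12.767072


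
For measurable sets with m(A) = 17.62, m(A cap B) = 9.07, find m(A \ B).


m(A \ B) = m(A) - m(A n B)
= 17.62 - 9.07
= 8.55


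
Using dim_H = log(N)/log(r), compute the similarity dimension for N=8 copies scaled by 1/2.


For a self-similar set with N copies scaled by 1/r:
dim_H = log(N)/log(r) = log(8)/log(2)
= 2.079442/0.693147
= 3


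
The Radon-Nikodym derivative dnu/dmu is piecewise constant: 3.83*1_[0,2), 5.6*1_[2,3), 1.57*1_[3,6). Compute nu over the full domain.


Integrate each piece of the Radon-Nikodym derivative:
Step 1: integral_0^2 3.83 dx = 3.83*(2-0) = 3.83*2 = 7.66
Step 2: integral_2^3 5.6 dx = 5.6*(3-2) = 5.6*1 = 5.6
Step 3: integral_3^6 1.57 dx = 1.57*(6-3) = 1.57*3 = 4.71
Total: 7.66 + 5.6 + 4.71 = 17.97


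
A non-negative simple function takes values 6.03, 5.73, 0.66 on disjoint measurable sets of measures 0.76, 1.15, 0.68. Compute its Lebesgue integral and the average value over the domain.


Step 1: Integral = sum(value_i * measure_i)
= 6.03*0.76 + 5.73*1.15 + 0.66*0.68
= 4.5828 + 6.5895 + 0.4488
= 11.6211
Step 2: Total measure of domain = 0.76 + 1.15 + 0.68 = 2.59
Step 3: Average value = 11.6211 / 2.59 = 4.486911


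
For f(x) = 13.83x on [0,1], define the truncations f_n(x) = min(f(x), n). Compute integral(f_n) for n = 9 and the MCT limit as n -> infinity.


f(x) = 13.83x on [0,1]; f_n(x) = min(13.83x, n). At n = 9:
Step 1: f(x) reaches 9 at x = 9/13.83 = 0.650759
Step 2: integral(f_9) = integral(13.83x, 0, 0.650759) + integral(9, 0.650759, 1)
       = 13.83*0.650759^2/2 + 9*(1 - 0.650759)
       = 2.928416 + 3.143167
       = 6.071584
Step 3: As n -> infinity, f_n increases to f, so by MCT integral(f_n) -> integral(f) = 13.83/2 = 6.915.
Convergence: integral(f_9) = 6.071584 -> 6.915 as n -> infinity


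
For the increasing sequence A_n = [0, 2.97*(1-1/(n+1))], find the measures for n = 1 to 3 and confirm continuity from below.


By continuity of measure from below: if A_n increases to A, then m(A_n) -> m(A).
Here A = [0, 2.97], so m(A) = 2.97
Step 1: a_1 = 2.97*(1 - 1/2) = 1.485, m(A_1) = 1.485
Step 2: a_2 = 2.97*(1 - 1/3) = 1.98, m(A_2) = 1.98
Step 3: a_3 = 2.97*(1 - 1/4) = 2.2275, m(A_3) = 2.2275
Limit: m(A_n) -> m([0,2.97]) = 2.97


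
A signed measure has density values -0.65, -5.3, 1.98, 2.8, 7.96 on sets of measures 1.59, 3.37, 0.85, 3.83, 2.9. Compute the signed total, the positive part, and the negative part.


Step 1: Compute signed measure on each set:
  Set 1: -0.65 * 1.59 = -1.0335
  Set 2: -5.3 * 3.37 = -17.861
  Set 3: 1.98 * 0.85 = 1.683
  Set 4: 2.8 * 3.83 = 10.724
  Set 5: 7.96 * 2.9 = 23.084
Step 2: Total signed measure = (-1.0335) + (-17.861) + (1.683) + (10.724) + (23.084)
     = 16.5965
Step 3: Positive part mu+(X) = sum of positive contributions = 35.491
Step 4: Negative part mu-(X) = |sum of negative contributions| = 18.8945


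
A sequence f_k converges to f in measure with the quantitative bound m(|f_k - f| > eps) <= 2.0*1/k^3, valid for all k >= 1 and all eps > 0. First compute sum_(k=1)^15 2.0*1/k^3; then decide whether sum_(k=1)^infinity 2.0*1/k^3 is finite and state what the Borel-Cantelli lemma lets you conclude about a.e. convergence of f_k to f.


Step 1: List the terms 2.0*1/k^3 for k = 1 to 15:
  k=1: 2
  k=2: 0.25
  k=3: 0.074074
  k=4: 0.03125
  k=5: 0.016
  k=6: 0.009259
  k=7: 0.005831
  k=8: 0.003906
  k=9: 0.002743
  k=10: 0.002
  k=11: 0.001503
  k=12: 0.001157
  k=13: 9.103323e-04
  k=14: 7.288630e-04
  k=15: 5.925926e-04
Step 2: Partial sum = 2 + 0.25 + 0.074074 + 0.03125 + 0.016 + 0.009259 + 0.005831 + 0.003906 + 0.002743 + 0.002 + 0.001503 + 0.001157 + 9.103323e-04 + 7.288630e-04 + 5.925926e-04
     = 2.399956
Step 3: The full series sum_(k>=1) 2.0*1/k^3 converges (p-series with p = 3 > 1; a constant multiple of a convergent series converges).
Step 4: Fix eps > 0. Since sum_k m(|f_k - f| > eps) < infinity, the Borel-Cantelli lemma gives
        m(limsup_k {|f_k - f| > eps}) = 0, i.e. for a.e. x, |f_k(x) - f(x)| <= eps for all large k.
        Applying this with eps = 1/j for j = 1, 2, ... and intersecting the countably many full-measure sets,
        for a.e. x we get limsup_k |f_k(x) - f(x)| <= 1/j for every j, hence f_k -> f almost everywhere.
Conclusion: series converges; Borel-Cantelli yields f_k -> f a.e.


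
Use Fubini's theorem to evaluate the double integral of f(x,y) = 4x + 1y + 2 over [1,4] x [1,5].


By Fubini, integrate in x first, then y.
Step 1: Fix y, integrate over x in [1,4]:
  integral(4x + 1y + 2, x=1..4)
  = 4*(4^2 - 1^2)/2 + (1y + 2)*(4 - 1)
  = 30 + (1y + 2)*3
  = 30 + 3y + 6
  = 36 + 3y
Step 2: Integrate over y in [1,5]:
  integral(36 + 3y, y=1..5)
  = 36*4 + 3*(5^2 - 1^2)/2
  = 144 + 36
  = 180


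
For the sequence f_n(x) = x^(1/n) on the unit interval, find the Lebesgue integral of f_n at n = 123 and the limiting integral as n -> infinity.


At n = 123: f_123(x) = x^(1/123).
Step 1: integral(x^(1/123), 0, 1) = [x^(1/123+1) / (1/123+1)] from 0 to 1
     = 1 / (1/123 + 1) = 1 / ((123+1)/123) = 123/(123+1)
     = 123/124 = 0.991935
Step 2: As n -> infinity, f_n(x) = x^(1/n) -> 1 for x in (0,1], and f_n is increasing in n.
By MCT, lim_n integral(f_n) = integral(lim_n f_n) = integral(1, 0, 1) = 1.
Step 3: Verify convergence: 123/124 = 0.991935 -> 1


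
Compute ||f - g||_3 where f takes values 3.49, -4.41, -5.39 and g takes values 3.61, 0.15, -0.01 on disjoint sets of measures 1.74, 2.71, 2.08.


Step 1: Compute differences f_i - g_i:
  3.49 - 3.61 = -0.12
  -4.41 - 0.15 = -4.56
  -5.39 - -0.01 = -5.38
Step 2: Compute |diff|^3 * measure for each set:
  |-0.12|^3 * 1.74 = 0.001728 * 1.74 = 0.003007
  |-4.56|^3 * 2.71 = 94.818816 * 2.71 = 256.958991
  |-5.38|^3 * 2.08 = 155.720872 * 2.08 = 323.899414
Step 3: Sum = 580.861412
Step 4: ||f-g||_3 = (580.861412)^(1/3) = 8.343677


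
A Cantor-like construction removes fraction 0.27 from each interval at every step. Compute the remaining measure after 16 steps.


Step 1: At each step, fraction remaining = 1 - 0.27 = 0.73
Step 2: After 16 steps, measure = (0.73)^16
Result = 0.006504


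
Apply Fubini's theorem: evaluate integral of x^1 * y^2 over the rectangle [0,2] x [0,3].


By Fubini's theorem, the double integral factors as a product of single integrals:
Step 1: integral_0^2 x^1 dx = [x^2/2] from 0 to 2
     = 2^2/2 = 2
Step 2: integral_0^3 y^2 dy = [y^3/3] from 0 to 3
     = 3^3/3 = 9
Step 3: Double integral = 2 * 9 = 18


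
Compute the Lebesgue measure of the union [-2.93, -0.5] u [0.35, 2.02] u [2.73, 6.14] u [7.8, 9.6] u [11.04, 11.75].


For pairwise disjoint intervals, m(union) = sum of lengths.
= (-0.5 - -2.93) + (2.02 - 0.35) + (6.14 - 2.73) + (9.6 - 7.8) + (11.75 - 11.04)
= 2.43 + 1.67 + 3.41 + 1.8 + 0.71
= 10.02


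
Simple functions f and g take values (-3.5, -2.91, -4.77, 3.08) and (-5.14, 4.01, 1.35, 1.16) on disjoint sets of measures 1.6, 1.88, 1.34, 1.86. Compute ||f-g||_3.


Step 1: Compute differences f_i - g_i:
  -3.5 - -5.14 = 1.64
  -2.91 - 4.01 = -6.92
  -4.77 - 1.35 = -6.12
  3.08 - 1.16 = 1.92
Step 2: Compute |diff|^3 * measure for each set:
  |1.64|^3 * 1.6 = 4.410944 * 1.6 = 7.05751
  |-6.92|^3 * 1.88 = 331.373888 * 1.88 = 622.982909
  |-6.12|^3 * 1.34 = 229.220928 * 1.34 = 307.156044
  |1.92|^3 * 1.86 = 7.077888 * 1.86 = 13.164872
Step 3: Sum = 950.361335
Step 4: ||f-g||_3 = (950.361335)^(1/3) = 9.831722


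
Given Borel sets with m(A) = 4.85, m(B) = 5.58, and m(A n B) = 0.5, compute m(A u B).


By inclusion-exclusion: m(A u B) = m(A) + m(B) - m(A n B)
= 4.85 + 5.58 - 0.5
= 9.93


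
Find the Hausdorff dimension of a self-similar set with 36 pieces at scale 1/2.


For a self-similar set with N copies scaled by 1/r:
dim_H = log(N)/log(r) = log(36)/log(2)
= 3.583519/0.693147
= 5.169925


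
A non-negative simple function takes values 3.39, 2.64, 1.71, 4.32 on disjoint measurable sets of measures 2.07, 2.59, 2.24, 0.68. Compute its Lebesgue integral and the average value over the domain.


Step 1: Integral = sum(value_i * measure_i)
= 3.39*2.07 + 2.64*2.59 + 1.71*2.24 + 4.32*0.68
= 7.0173 + 6.8376 + 3.8304 + 2.9376
= 20.6229
Step 2: Total measure of domain = 2.07 + 2.59 + 2.24 + 0.68 = 7.58
Step 3: Average value = 20.6229 / 7.58 = 2.720699


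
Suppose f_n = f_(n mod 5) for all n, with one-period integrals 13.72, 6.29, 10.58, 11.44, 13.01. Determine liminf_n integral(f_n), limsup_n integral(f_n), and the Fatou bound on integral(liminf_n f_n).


The sequence (integral(f_n)) is periodic with period 5, repeating the values 13.72, 6.29, 10.58, 11.44, 13.01 indefinitely.
Step 1: For a periodic sequence, every tail (a_m, a_(m+1), ...) contains all 5 period values infinitely often.
Step 2: Hence inf of every tail = min of the period values = min(13.72, 6.29, 10.58, 11.44, 13.01) = 6.29.
        liminf_n integral(f_n) = sup over m of (inf of tail from m) = 6.29.
Step 3: Similarly sup of every tail = max of the period values = 13.72.
        limsup_n integral(f_n) = 13.72.
Step 4: Fatou's lemma: integral(liminf_n f_n) <= liminf_n integral(f_n) = 6.29.
        So the integral of the pointwise liminf is at most 6.29.


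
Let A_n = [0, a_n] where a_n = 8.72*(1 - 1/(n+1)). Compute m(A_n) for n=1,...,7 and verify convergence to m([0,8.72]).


By continuity of measure from below: if A_n increases to A, then m(A_n) -> m(A).
Here A = [0, 8.72], so m(A) = 8.72
Step 1: a_1 = 8.72*(1 - 1/2) = 4.36, m(A_1) = 4.36
Step 2: a_2 = 8.72*(1 - 1/3) = 5.8133, m(A_2) = 5.8133
Step 3: a_3 = 8.72*(1 - 1/4) = 6.54, m(A_3) = 6.54
Step 4: a_4 = 8.72*(1 - 1/5) = 6.976, m(A_4) = 6.976
Step 5: a_5 = 8.72*(1 - 1/6) = 7.2667, m(A_5) = 7.2667
Step 6: a_6 = 8.72*(1 - 1/7) = 7.4743, m(A_6) = 7.4743
Step 7: a_7 = 8.72*(1 - 1/8) = 7.63, m(A_7) = 7.63
Limit: m(A_n) -> m([0,8.72]) = 8.72


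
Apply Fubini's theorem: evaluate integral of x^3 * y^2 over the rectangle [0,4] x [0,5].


By Fubini's theorem, the double integral factors as a product of single integrals:
Step 1: integral_0^4 x^3 dx = [x^4/4] from 0 to 4
     = 4^4/4 = 64
Step 2: integral_0^5 y^2 dy = [y^3/3] from 0 to 5
     = 5^3/3 = 41.666667
Step 3: Double integral = 64 * 41.666667 = 2666.666667


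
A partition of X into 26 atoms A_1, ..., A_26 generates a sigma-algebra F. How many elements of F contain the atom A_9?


Each element of F is a union of some subset S of the 26 atoms.
The element contains A_9 iff A_9 is in S.
So we count subsets S of {A_1,...,A_26} with A_9 in S: choose freely among the other 25 atoms.
Count = 2^(26-1) = 2^25 = 33554432.


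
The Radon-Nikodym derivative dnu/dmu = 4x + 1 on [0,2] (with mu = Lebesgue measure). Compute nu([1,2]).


nu(A) = integral_A (dnu/dmu) dmu = integral_1^2 (4x + 1) dx
Step 1: Antiderivative F(x) = (4/2)x^2 + 1x
Step 2: F(2) = (4/2)*2^2 + 1*2 = 8 + 2 = 10
Step 3: F(1) = (4/2)*1^2 + 1*1 = 2 + 1 = 3
Step 4: nu([1,2]) = F(2) - F(1) = 10 - 3 = 7


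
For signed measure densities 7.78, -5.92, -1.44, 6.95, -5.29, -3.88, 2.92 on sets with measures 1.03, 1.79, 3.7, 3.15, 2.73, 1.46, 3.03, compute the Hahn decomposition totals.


Step 1: Compute signed measure on each set:
  Set 1: 7.78 * 1.03 = 8.0134
  Set 2: -5.92 * 1.79 = -10.5968
  Set 3: -1.44 * 3.7 = -5.328
  Set 4: 6.95 * 3.15 = 21.8925
  Set 5: -5.29 * 2.73 = -14.4417
  Set 6: -3.88 * 1.46 = -5.6648
  Set 7: 2.92 * 3.03 = 8.8476
Step 2: Total signed measure = (8.0134) + (-10.5968) + (-5.328) + (21.8925) + (-14.4417) + (-5.6648) + (8.8476)
     = 2.7222
Step 3: Positive part mu+(X) = sum of positive contributions = 38.7535
Step 4: Negative part mu-(X) = |sum of negative contributions| = 36.0313


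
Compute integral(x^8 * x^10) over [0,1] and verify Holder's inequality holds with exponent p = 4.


Step 1: Exact integral of f*g = integral(x^18, 0, 1) = 1/19
     = 0.052632
Step 2: Holder bound with p=4, q=1.333333:
  ||f||_p = (integral x^32 dx)^(1/4) = (1/33)^(1/4) = 0.417226
  ||g||_q = (integral x^13.333333 dx)^(1/1.333333) = (1/14.333333)^(1/1.333333) = 0.13575
Step 3: Holder bound = ||f||_p * ||g||_q = 0.417226 * 0.13575 = 0.056638
Verification: 0.052632 <= 0.056638 (Holder holds)


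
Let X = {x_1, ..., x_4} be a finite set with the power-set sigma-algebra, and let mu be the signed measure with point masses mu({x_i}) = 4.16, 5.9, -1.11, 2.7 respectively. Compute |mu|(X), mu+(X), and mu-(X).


Step 1: Every measurable set is a union of atoms (the cells / points), so a Hahn decomposition is
  obtained by grouping atoms by sign: P = union of atoms with mu > 0, N = union of the remaining atoms.
  Atoms in P (indices): 1, 2, 4;  atoms in N (indices): 3
  Positive values: 4.16, 5.9, 2.7
  Negative values: -1.11
Step 2: mu+(X) = mu(P) = sum of positive atom values = 12.76
Step 3: mu-(X) = -mu(N) = sum of |negative atom values| = 1.11
Step 4: |mu|(X) = mu+(X) + mu-(X) = 12.76 + 1.11 = 13.87


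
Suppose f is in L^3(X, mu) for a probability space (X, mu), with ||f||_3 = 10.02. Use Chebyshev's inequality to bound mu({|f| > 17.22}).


Chebyshev/Markov inequality: mu(|f| > eps) <= (||f||_p / eps)^p
Step 1: ||f||_3 / eps = 10.02 / 17.22 = 0.581882
Step 2: Raise to power p = 3:
  (0.581882)^3 = 0.197017
Step 3: Therefore mu(|f| > 17.22) <= 0.197017


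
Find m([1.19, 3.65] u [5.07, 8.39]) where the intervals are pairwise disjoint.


For pairwise disjoint intervals, m(union) = sum of lengths.
= (3.65 - 1.19) + (8.39 - 5.07)
= 2.46 + 3.32
= 5.78


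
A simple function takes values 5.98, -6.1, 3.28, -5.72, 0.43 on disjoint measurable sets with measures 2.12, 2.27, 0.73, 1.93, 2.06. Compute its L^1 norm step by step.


Step 1: Compute |f_i|^1 for each value:
  |5.98|^1 = 5.98
  |-6.1|^1 = 6.1
  |3.28|^1 = 3.28
  |-5.72|^1 = 5.72
  |0.43|^1 = 0.43
Step 2: Multiply by measures and sum:
  5.98 * 2.12 = 12.6776
  6.1 * 2.27 = 13.847
  3.28 * 0.73 = 2.3944
  5.72 * 1.93 = 11.0396
  0.43 * 2.06 = 0.8858
Sum = 12.6776 + 13.847 + 2.3944 + 11.0396 + 0.8858 = 40.8444
Step 3: Take the p-th root:
||f||_1 = (40.8444)^(1/1) = 40.8444


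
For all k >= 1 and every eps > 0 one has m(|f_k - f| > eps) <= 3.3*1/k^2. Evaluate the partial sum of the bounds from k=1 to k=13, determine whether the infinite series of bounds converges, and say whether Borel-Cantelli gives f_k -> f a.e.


Step 1: List the terms 3.3*1/k^2 for k = 1 to 13:
  k=1: 3.3
  k=2: 0.825
  k=3: 0.366667
  k=4: 0.20625
  k=5: 0.132
  k=6: 0.091667
  k=7: 0.067347
  k=8: 0.051562
  k=9: 0.040741
  k=10: 0.033
  k=11: 0.027273
  k=12: 0.022917
  k=13: 0.019527
Step 2: Partial sum = 3.3 + 0.825 + 0.366667 + 0.20625 + 0.132 + 0.091667 + 0.067347 + 0.051562 + 0.040741 + 0.033 + 0.027273 + 0.022917 + 0.019527
     = 5.18395
Step 3: The full series sum_(k>=1) 3.3*1/k^2 converges (p-series with p = 2 > 1; a constant multiple of a convergent series converges).
Step 4: Fix eps > 0. Since sum_k m(|f_k - f| > eps) < infinity, the Borel-Cantelli lemma gives
        m(limsup_k {|f_k - f| > eps}) = 0, i.e. for a.e. x, |f_k(x) - f(x)| <= eps for all large k.
        Applying this with eps = 1/j for j = 1, 2, ... and intersecting the countably many full-measure sets,
        for a.e. x we get limsup_k |f_k(x) - f(x)| <= 1/j for every j, hence f_k -> f almost everywhere.
Conclusion: series converges; Borel-Cantelli yields f_k -> f a.e.


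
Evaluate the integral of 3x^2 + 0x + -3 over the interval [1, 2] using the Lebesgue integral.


The Lebesgue integral of a Riemann-integrable function agrees with the Riemann integral.
Antiderivative F(x) = (3/3)x^3 + (0/2)x^2 + -3x
F(2) = (3/3)*2^3 + (0/2)*2^2 + -3*2
     = (3/3)*8 + (0/2)*4 + -3*2
     = 8 + 0.0 + -6
     = 2
F(1) = -2
Integral = F(2) - F(1) = 2 - -2 = 4


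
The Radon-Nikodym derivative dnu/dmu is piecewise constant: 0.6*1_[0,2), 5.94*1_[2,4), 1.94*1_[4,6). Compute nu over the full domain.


Integrate each piece of the Radon-Nikodym derivative:
Step 1: integral_0^2 0.6 dx = 0.6*(2-0) = 0.6*2 = 1.2
Step 2: integral_2^4 5.94 dx = 5.94*(4-2) = 5.94*2 = 11.88
Step 3: integral_4^6 1.94 dx = 1.94*(6-4) = 1.94*2 = 3.88
Total: 1.2 + 11.88 + 3.88 = 16.96


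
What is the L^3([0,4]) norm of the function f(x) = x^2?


Step 1: ||f||_3 = (integral_0^4 |x^2|^3 dx)^(1/3)
     = (integral_0^4 x^6 dx)^(1/3)
Step 2: integral_0^4 x^6 dx = [x^7/(7)] from 0 to 4 = 4^7/7
     = 16384/7 = 2340.571429
Step 3: ||f||_3 = (2340.571429)^(1/3) = 13.277225


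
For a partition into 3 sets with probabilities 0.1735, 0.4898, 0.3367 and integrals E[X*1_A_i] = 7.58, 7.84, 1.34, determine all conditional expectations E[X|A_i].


For each cell A_i: E[X|A_i] = E[X*1_A_i] / P(A_i)
Step 1: E[X|A_1] = 7.58 / 0.1735 = 43.688761
Step 2: E[X|A_2] = 7.84 / 0.4898 = 16.006533
Step 3: E[X|A_3] = 1.34 / 0.3367 = 3.979804
Verification: E[X] = sum E[X*1_A_i] = 7.58 + 7.84 + 1.34 = 16.76


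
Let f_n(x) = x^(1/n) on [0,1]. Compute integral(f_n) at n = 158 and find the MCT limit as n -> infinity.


At n = 158: f_158(x) = x^(1/158).
Step 1: integral(x^(1/158), 0, 1) = [x^(1/158+1) / (1/158+1)] from 0 to 1
     = 1 / (1/158 + 1) = 1 / ((158+1)/158) = 158/(158+1)
     = 158/159 = 0.993711
Step 2: As n -> infinity, f_n(x) = x^(1/n) -> 1 for x in (0,1], and f_n is increasing in n.
By MCT, lim_n integral(f_n) = integral(lim_n f_n) = integral(1, 0, 1) = 1.
Step 3: Verify convergence: 158/159 = 0.993711 -> 1


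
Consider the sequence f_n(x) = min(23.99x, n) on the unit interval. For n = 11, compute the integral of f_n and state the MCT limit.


f(x) = 23.99x on [0,1]; f_n(x) = min(23.99x, n). At n = 11:
Step 1: f(x) reaches 11 at x = 11/23.99 = 0.458524
Step 2: integral(f_11) = integral(23.99x, 0, 0.458524) + integral(11, 0.458524, 1)
       = 23.99*0.458524^2/2 + 11*(1 - 0.458524)
       = 2.521884 + 5.956232
       = 8.478116
Step 3: As n -> infinity, f_n increases to f, so by MCT integral(f_n) -> integral(f) = 23.99/2 = 11.995.
Convergence: integral(f_11) = 8.478116 -> 11.995 as n -> infinity


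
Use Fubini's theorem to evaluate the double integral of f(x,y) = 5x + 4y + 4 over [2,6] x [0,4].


By Fubini, integrate in x first, then y.
Step 1: Fix y, integrate over x in [2,6]:
  integral(5x + 4y + 4, x=2..6)
  = 5*(6^2 - 2^2)/2 + (4y + 4)*(6 - 2)
  = 80 + (4y + 4)*4
  = 80 + 16y + 16
  = 96 + 16y
Step 2: Integrate over y in [0,4]:
  integral(96 + 16y, y=0..4)
  = 96*4 + 16*(4^2 - 0^2)/2
  = 384 + 128
  = 512


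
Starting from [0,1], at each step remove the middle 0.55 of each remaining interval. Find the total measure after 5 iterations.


Step 1: At each step, fraction remaining = 1 - 0.55 = 0.45
Step 2: After 5 steps, measure = (0.45)^5
Step 3: Computing the power step by step:
  After step 1: 0.45
  After step 2: 0.2025
  After step 3: 0.091125
  After step 4: 0.041006
  After step 5: 0.018453
Result = 0.018453


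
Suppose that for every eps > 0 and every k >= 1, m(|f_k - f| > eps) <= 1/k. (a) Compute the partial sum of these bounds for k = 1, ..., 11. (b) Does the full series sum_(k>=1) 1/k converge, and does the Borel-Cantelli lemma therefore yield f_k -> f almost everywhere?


Step 1: List the terms 1/k for k = 1 to 11:
  k=1: 1
  k=2: 0.5
  k=3: 0.333333
  k=4: 0.25
  k=5: 0.2
  k=6: 0.166667
  k=7: 0.142857
  k=8: 0.125
  k=9: 0.111111
  k=10: 0.1
  k=11: 0.090909
Step 2: Partial sum = 1 + 0.5 + 0.333333 + 0.25 + 0.2 + 0.166667 + 0.142857 + 0.125 + 0.111111 + 0.1 + 0.090909
     = 3.019877
Step 3: The full series sum_(k>=1) 1/k diverges (harmonic series, p = 1; a nonzero constant multiple of a divergent series diverges).
Step 4: The (first) Borel-Cantelli lemma requires a summable sequence of measures, so it does not apply here;
        from this bound alone no conclusion about a.e. convergence can be drawn (convergence in measure still
        gives an a.e.-convergent subsequence, but not a.e. convergence of the whole sequence).
Conclusion: series diverges; Borel-Cantelli is inconclusive about a.e. convergence of f_k.


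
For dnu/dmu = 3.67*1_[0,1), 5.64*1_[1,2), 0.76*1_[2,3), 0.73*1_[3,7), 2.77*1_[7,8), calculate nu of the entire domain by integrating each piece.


Integrate each piece of the Radon-Nikodym derivative:
Step 1: integral_0^1 3.67 dx = 3.67*(1-0) = 3.67*1 = 3.67
Step 2: integral_1^2 5.64 dx = 5.64*(2-1) = 5.64*1 = 5.64
Step 3: integral_2^3 0.76 dx = 0.76*(3-2) = 0.76*1 = 0.76
Step 4: integral_3^7 0.73 dx = 0.73*(7-3) = 0.73*4 = 2.92
Step 5: integral_7^8 2.77 dx = 2.77*(8-7) = 2.77*1 = 2.77
Total: 3.67 + 5.64 + 0.76 + 2.92 + 2.77 = 15.76


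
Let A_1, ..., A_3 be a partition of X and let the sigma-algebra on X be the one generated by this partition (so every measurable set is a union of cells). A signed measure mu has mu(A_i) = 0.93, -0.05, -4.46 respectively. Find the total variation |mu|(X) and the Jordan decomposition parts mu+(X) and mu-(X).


Step 1: Every measurable set is a union of atoms (the cells / points), so a Hahn decomposition is
  obtained by grouping atoms by sign: P = union of atoms with mu > 0, N = union of the remaining atoms.
  Atoms in P (indices): 1;  atoms in N (indices): 2, 3
  Positive values: 0.93
  Negative values: -0.05, -4.46
Step 2: mu+(X) = mu(P) = sum of positive atom values = 0.93
Step 3: mu-(X) = -mu(N) = sum of |negative atom values| = 4.51
Step 4: |mu|(X) = mu+(X) + mu-(X) = 0.93 + 4.51 = 5.44


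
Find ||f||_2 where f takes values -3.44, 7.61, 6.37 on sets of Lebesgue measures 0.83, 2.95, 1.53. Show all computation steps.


Step 1: Compute |f_i|^2 for each value:
  |-3.44|^2 = 11.8336
  |7.61|^2 = 57.9121
  |6.37|^2 = 40.5769
Step 2: Multiply by measures and sum:
  11.8336 * 0.83 = 9.821888
  57.9121 * 2.95 = 170.840695
  40.5769 * 1.53 = 62.082657
Sum = 9.821888 + 170.840695 + 62.082657 = 242.74524
Step 3: Take the p-th root:
||f||_2 = (242.74524)^(1/2) = 15.580284


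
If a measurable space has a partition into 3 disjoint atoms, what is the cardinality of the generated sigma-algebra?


Each element of the sigma-algebra is a union of some subset of the 3 atoms.
The number of such subsets is 2^3 = 8.


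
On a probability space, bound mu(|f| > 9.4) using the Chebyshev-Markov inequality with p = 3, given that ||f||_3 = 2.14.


Chebyshev/Markov inequality: mu(|f| > eps) <= (||f||_p / eps)^p
Step 1: ||f||_3 / eps = 2.14 / 9.4 = 0.22766
Step 2: Raise to power p = 3:
  (0.22766)^3 = 0.011799
Step 3: Therefore mu(|f| > 9.4) <= 0.011799


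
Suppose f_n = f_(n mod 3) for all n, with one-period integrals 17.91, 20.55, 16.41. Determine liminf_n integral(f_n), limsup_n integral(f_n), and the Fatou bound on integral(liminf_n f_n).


The sequence (integral(f_n)) is periodic with period 3, repeating the values 17.91, 20.55, 16.41 indefinitely.
Step 1: For a periodic sequence, every tail (a_m, a_(m+1), ...) contains all 3 period values infinitely often.
Step 2: Hence inf of every tail = min of the period values = min(17.91, 20.55, 16.41) = 16.41.
        liminf_n integral(f_n) = sup over m of (inf of tail from m) = 16.41.
Step 3: Similarly sup of every tail = max of the period values = 20.55.
        limsup_n integral(f_n) = 20.55.
Step 4: Fatou's lemma: integral(liminf_n f_n) <= liminf_n integral(f_n) = 16.41.
        So the integral of the pointwise liminf is at most 16.41.


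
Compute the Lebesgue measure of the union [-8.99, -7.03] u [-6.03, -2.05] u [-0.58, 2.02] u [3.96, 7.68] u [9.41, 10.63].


For pairwise disjoint intervals, m(union) = sum of lengths.
= (-7.03 - -8.99) + (-2.05 - -6.03) + (2.02 - -0.58) + (7.68 - 3.96) + (10.63 - 9.41)
= 1.96 + 3.98 + 2.6 + 3.72 + 1.22
= 13.48


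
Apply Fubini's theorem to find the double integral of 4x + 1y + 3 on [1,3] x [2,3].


By Fubini, integrate in x first, then y.
Step 1: Fix y, integrate over x in [1,3]:
  integral(4x + 1y + 3, x=1..3)
  = 4*(3^2 - 1^2)/2 + (1y + 3)*(3 - 1)
  = 16 + (1y + 3)*2
  = 16 + 2y + 6
  = 22 + 2y
Step 2: Integrate over y in [2,3]:
  integral(22 + 2y, y=2..3)
  = 22*1 + 2*(3^2 - 2^2)/2
  = 22 + 5
  = 27


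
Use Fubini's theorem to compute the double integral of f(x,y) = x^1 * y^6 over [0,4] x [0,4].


By Fubini's theorem, the double integral factors as a product of single integrals:
Step 1: integral_0^4 x^1 dx = [x^2/2] from 0 to 4
     = 4^2/2 = 8
Step 2: integral_0^4 y^6 dy = [y^7/7] from 0 to 4
     = 4^7/7 = 2340.571429
Step 3: Double integral = 8 * 2340.571429 = 18724.571429


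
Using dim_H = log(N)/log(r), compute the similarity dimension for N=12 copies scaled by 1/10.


For a self-similar set with N copies scaled by 1/r:
dim_H = log(N)/log(r) = log(12)/log(10)
= 2.484907/2.302585
= 1.079181


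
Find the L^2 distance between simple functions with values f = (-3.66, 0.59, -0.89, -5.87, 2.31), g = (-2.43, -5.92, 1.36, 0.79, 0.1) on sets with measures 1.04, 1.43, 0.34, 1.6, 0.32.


Step 1: Compute differences f_i - g_i:
  -3.66 - -2.43 = -1.23
  0.59 - -5.92 = 6.51
  -0.89 - 1.36 = -2.25
  -5.87 - 0.79 = -6.66
  2.31 - 0.1 = 2.21
Step 2: Compute |diff|^2 * measure for each set:
  |-1.23|^2 * 1.04 = 1.5129 * 1.04 = 1.573416
  |6.51|^2 * 1.43 = 42.3801 * 1.43 = 60.603543
  |-2.25|^2 * 0.34 = 5.0625 * 0.34 = 1.72125
  |-6.66|^2 * 1.6 = 44.3556 * 1.6 = 70.96896
  |2.21|^2 * 0.32 = 4.8841 * 0.32 = 1.562912
Step 3: Sum = 136.430081
Step 4: ||f-g||_2 = (136.430081)^(1/2) = 11.680329


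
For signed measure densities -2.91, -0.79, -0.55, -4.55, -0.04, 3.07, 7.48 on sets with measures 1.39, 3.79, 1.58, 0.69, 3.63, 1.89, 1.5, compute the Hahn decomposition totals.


Step 1: Compute signed measure on each set:
  Set 1: -2.91 * 1.39 = -4.0449
  Set 2: -0.79 * 3.79 = -2.9941
  Set 3: -0.55 * 1.58 = -0.869
  Set 4: -4.55 * 0.69 = -3.1395
  Set 5: -0.04 * 3.63 = -0.1452
  Set 6: 3.07 * 1.89 = 5.8023
  Set 7: 7.48 * 1.5 = 11.22
Step 2: Total signed measure = (-4.0449) + (-2.9941) + (-0.869) + (-3.1395) + (-0.1452) + (5.8023) + (11.22)
     = 5.8296
Step 3: Positive part mu+(X) = sum of positive contributions = 17.0223
Step 4: Negative part mu-(X) = |sum of negative contributions| = 11.1927


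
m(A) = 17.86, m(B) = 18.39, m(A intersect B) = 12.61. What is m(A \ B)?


m(A \ B) = m(A) - m(A n B)
= 17.86 - 12.61
= 5.25


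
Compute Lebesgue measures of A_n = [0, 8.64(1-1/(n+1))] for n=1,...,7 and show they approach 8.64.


By continuity of measure from below: if A_n increases to A, then m(A_n) -> m(A).
Here A = [0, 8.64], so m(A) = 8.64
Step 1: a_1 = 8.64*(1 - 1/2) = 4.32, m(A_1) = 4.32
Step 2: a_2 = 8.64*(1 - 1/3) = 5.76, m(A_2) = 5.76
Step 3: a_3 = 8.64*(1 - 1/4) = 6.48, m(A_3) = 6.48
Step 4: a_4 = 8.64*(1 - 1/5) = 6.912, m(A_4) = 6.912
Step 5: a_5 = 8.64*(1 - 1/6) = 7.2, m(A_5) = 7.2
Step 6: a_6 = 8.64*(1 - 1/7) = 7.4057, m(A_6) = 7.4057
Step 7: a_7 = 8.64*(1 - 1/8) = 7.56, m(A_7) = 7.56
Limit: m(A_n) -> m([0,8.64]) = 8.64


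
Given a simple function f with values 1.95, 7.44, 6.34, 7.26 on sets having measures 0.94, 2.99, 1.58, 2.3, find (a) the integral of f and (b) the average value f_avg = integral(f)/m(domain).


Step 1: Integral = sum(value_i * measure_i)
= 1.95*0.94 + 7.44*2.99 + 6.34*1.58 + 7.26*2.3
= 1.833 + 22.2456 + 10.0172 + 16.698
= 50.7938
Step 2: Total measure of domain = 0.94 + 2.99 + 1.58 + 2.3 = 7.81
Step 3: Average value = 50.7938 / 7.81 = 6.503688


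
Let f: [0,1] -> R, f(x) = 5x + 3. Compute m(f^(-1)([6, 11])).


f^(-1)([6, 11]) = {x : 6 <= 5x + 3 <= 11}
Solving: (6 - 3)/5 <= x <= (11 - 3)/5
= [0.6, 1.6]
Intersecting with [0,1]: [0.6, 1]
Measure = 1 - 0.6 = 0.4


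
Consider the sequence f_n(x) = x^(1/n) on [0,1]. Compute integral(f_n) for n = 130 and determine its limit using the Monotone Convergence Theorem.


At n = 130: f_130(x) = x^(1/130).
Step 1: integral(x^(1/130), 0, 1) = [x^(1/130+1) / (1/130+1)] from 0 to 1
     = 1 / (1/130 + 1) = 1 / ((130+1)/130) = 130/(130+1)
     = 130/131 = 0.992366
Step 2: As n -> infinity, f_n(x) = x^(1/n) -> 1 for x in (0,1], and f_n is increasing in n.
By MCT, lim_n integral(f_n) = integral(lim_n f_n) = integral(1, 0, 1) = 1.
Step 3: Verify convergence: 130/131 = 0.992366 -> 1


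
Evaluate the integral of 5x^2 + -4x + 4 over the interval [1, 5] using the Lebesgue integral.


The Lebesgue integral of a Riemann-integrable function agrees with the Riemann integral.
Antiderivative F(x) = (5/3)x^3 + (-4/2)x^2 + 4x
F(5) = (5/3)*5^3 + (-4/2)*5^2 + 4*5
     = (5/3)*125 + (-4/2)*25 + 4*5
     = 208.333333 + -50 + 20
     = 178.333333
F(1) = 3.666667
Integral = F(5) - F(1) = 178.333333 - 3.666667 = 174.666667


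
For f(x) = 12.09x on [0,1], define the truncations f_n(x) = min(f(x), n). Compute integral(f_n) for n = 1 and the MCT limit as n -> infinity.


f(x) = 12.09x on [0,1]; f_n(x) = min(12.09x, n). At n = 1:
Step 1: f(x) reaches 1 at x = 1/12.09 = 0.082713
Step 2: integral(f_1) = integral(12.09x, 0, 0.082713) + integral(1, 0.082713, 1)
       = 12.09*0.082713^2/2 + 1*(1 - 0.082713)
       = 0.041356 + 0.917287
       = 0.958644
Step 3: As n -> infinity, f_n increases to f, so by MCT integral(f_n) -> integral(f) = 12.09/2 = 6.045.
Convergence: integral(f_1) = 0.958644 -> 6.045 as n -> infinity


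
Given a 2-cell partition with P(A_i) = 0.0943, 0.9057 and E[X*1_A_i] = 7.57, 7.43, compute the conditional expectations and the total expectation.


For each cell A_i: E[X|A_i] = E[X*1_A_i] / P(A_i)
Step 1: E[X|A_1] = 7.57 / 0.0943 = 80.275716
Step 2: E[X|A_2] = 7.43 / 0.9057 = 8.203599
Verification: E[X] = sum E[X*1_A_i] = 7.57 + 7.43 = 15


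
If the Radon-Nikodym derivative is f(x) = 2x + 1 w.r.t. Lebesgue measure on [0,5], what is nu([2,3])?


nu(A) = integral_A (dnu/dmu) dmu = integral_2^3 (2x + 1) dx
Step 1: Antiderivative F(x) = (2/2)x^2 + 1x
Step 2: F(3) = (2/2)*3^2 + 1*3 = 9 + 3 = 12
Step 3: F(2) = (2/2)*2^2 + 1*2 = 4 + 2 = 6
Step 4: nu([2,3]) = F(3) - F(2) = 12 - 6 = 6


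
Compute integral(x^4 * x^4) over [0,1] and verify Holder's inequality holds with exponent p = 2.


Step 1: Exact integral of f*g = integral(x^8, 0, 1) = 1/9
     = 0.111111
Step 2: Holder bound with p=2, q=2:
  ||f||_p = (integral x^8 dx)^(1/2) = (1/9)^(1/2) = 0.333333
  ||g||_q = (integral x^8 dx)^(1/2) = (1/9)^(1/2) = 0.333333
Step 3: Holder bound = ||f||_p * ||g||_q = 0.333333 * 0.333333 = 0.111111
Verification: 0.111111 <= 0.111111 (Holder holds)


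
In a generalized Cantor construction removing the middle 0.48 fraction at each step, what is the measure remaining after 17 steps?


Step 1: At each step, fraction remaining = 1 - 0.48 = 0.52
Step 2: After 17 steps, measure = (0.52)^17
Result = 1.486130e-05


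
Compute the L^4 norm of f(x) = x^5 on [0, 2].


Step 1: ||f||_4 = (integral_0^2 |x^5|^4 dx)^(1/4)
     = (integral_0^2 x^20 dx)^(1/4)
Step 2: integral_0^2 x^20 dx = [x^21/(21)] from 0 to 2 = 2^21/21
     = 2097152/21 = 99864.380952
Step 3: ||f||_4 = (99864.380952)^(1/4) = 17.776762


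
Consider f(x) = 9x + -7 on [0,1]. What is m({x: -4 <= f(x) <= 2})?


f^(-1)([-4, 2]) = {x : -4 <= 9x + -7 <= 2}
Solving: (-4 - -7)/9 <= x <= (2 - -7)/9
= [0.333333, 1]
Intersecting with [0,1]: [0.333333, 1]
Measure = 1 - 0.333333 = 0.666667


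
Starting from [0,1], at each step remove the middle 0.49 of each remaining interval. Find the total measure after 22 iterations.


Step 1: At each step, fraction remaining = 1 - 0.49 = 0.51
Step 2: After 22 steps, measure = (0.51)^22
Result = 3.685903e-07


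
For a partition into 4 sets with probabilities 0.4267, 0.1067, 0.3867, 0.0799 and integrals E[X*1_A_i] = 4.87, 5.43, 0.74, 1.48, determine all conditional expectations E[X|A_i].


For each cell A_i: E[X|A_i] = E[X*1_A_i] / P(A_i)
Step 1: E[X|A_1] = 4.87 / 0.4267 = 11.413171
Step 2: E[X|A_2] = 5.43 / 0.1067 = 50.890347
Step 3: E[X|A_3] = 0.74 / 0.3867 = 1.913628
Step 4: E[X|A_4] = 1.48 / 0.0799 = 18.523154
Verification: E[X] = sum E[X*1_A_i] = 4.87 + 5.43 + 0.74 + 1.48 = 12.52


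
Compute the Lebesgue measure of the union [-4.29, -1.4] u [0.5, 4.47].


For pairwise disjoint intervals, m(union) = sum of lengths.
= (-1.4 - -4.29) + (4.47 - 0.5)
= 2.89 + 3.97
= 6.86


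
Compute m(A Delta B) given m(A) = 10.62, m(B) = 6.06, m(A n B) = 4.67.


m(A Delta B) = m(A) + m(B) - 2*m(A n B)
= 10.62 + 6.06 - 2*4.67
= 10.62 + 6.06 - 9.34
= 7.34


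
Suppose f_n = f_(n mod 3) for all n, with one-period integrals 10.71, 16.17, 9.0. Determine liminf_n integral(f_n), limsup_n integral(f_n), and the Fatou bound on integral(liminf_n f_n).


The sequence (integral(f_n)) is periodic with period 3, repeating the values 10.71, 16.17, 9.0 indefinitely.
Step 1: For a periodic sequence, every tail (a_m, a_(m+1), ...) contains all 3 period values infinitely often.
Step 2: Hence inf of every tail = min of the period values = min(10.71, 16.17, 9.0) = 9.
        liminf_n integral(f_n) = sup over m of (inf of tail from m) = 9.
Step 3: Similarly sup of every tail = max of the period values = 16.17.
        limsup_n integral(f_n) = 16.17.
Step 4: Fatou's lemma: integral(liminf_n f_n) <= liminf_n integral(f_n) = 9.
        So the integral of the pointwise liminf is at most 9.


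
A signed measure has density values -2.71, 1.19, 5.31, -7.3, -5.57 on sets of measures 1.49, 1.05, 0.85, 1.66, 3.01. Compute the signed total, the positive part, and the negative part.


Step 1: Compute signed measure on each set:
  Set 1: -2.71 * 1.49 = -4.0379
  Set 2: 1.19 * 1.05 = 1.2495
  Set 3: 5.31 * 0.85 = 4.5135
  Set 4: -7.3 * 1.66 = -12.118
  Set 5: -5.57 * 3.01 = -16.7657
Step 2: Total signed measure = (-4.0379) + (1.2495) + (4.5135) + (-12.118) + (-16.7657)
     = -27.1586
Step 3: Positive part mu+(X) = sum of positive contributions = 5.763
Step 4: Negative part mu-(X) = |sum of negative contributions| = 32.9216


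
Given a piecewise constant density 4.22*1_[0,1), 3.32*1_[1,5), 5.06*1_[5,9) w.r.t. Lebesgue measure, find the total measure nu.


Integrate each piece of the Radon-Nikodym derivative:
Step 1: integral_0^1 4.22 dx = 4.22*(1-0) = 4.22*1 = 4.22
Step 2: integral_1^5 3.32 dx = 3.32*(5-1) = 3.32*4 = 13.28
Step 3: integral_5^9 5.06 dx = 5.06*(9-5) = 5.06*4 = 20.24
Total: 4.22 + 13.28 + 20.24 = 37.74


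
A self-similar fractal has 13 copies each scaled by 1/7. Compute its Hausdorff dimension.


For a self-similar set with N copies scaled by 1/r:
dim_H = log(N)/log(r) = log(13)/log(7)
= 2.564949/1.94591
= 1.318123


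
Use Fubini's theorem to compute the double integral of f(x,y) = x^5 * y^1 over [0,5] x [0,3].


By Fubini's theorem, the double integral factors as a product of single integrals:
Step 1: integral_0^5 x^5 dx = [x^6/6] from 0 to 5
     = 5^6/6 = 2604.166667
Step 2: integral_0^3 y^1 dy = [y^2/2] from 0 to 3
     = 3^2/2 = 4.5
Step 3: Double integral = 2604.166667 * 4.5 = 11718.75
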